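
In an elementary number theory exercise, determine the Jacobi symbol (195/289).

289 ≡ 1 (mod 4), so quadratic reciprocity gives (195/289) = (289/195). Reduce: 289 ≡ 94 (mod 195). Now have (94/195).
Factor out 2: 94 = 2·47. Since 195 ≡ 3 (mod 8), (2/195) = -1. Now have -(47/195).
Both 47 ≡ 3 and 195 ≡ 3 (mod 4), so reciprocity gives (47/195) = -(195/47). Reduce: 195 ≡ 7 (mod 47). Now have (7/47).
Both 7 ≡ 3 and 47 ≡ 3 (mod 4), so reciprocity gives (7/47) = -(47/7). Reduce: 47 ≡ 5 (mod 7). Now have -(5/7).
5 ≡ 1 (mod 4), so quadratic reciprocity gives (5/7) = (7/5). Reduce: 7 ≡ 2 (mod 5). Now have -(2/5).
Factor out 2: 2 = 2. Since 5 ≡ 5 (mod 8), (2/5) = -1. Now have (1/5).
(1/5) = 1. Collecting the sign factors: 1.

1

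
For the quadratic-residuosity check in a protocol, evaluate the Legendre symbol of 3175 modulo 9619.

-1

(3175/9619)
  = -(9619/3175)    [QR: both ≡ 3 mod 4, sign flips]
  = -(94/3175)    [9619 ≡ 94 mod 3175]
  = -(47/3175)    [3175 ≡ 7 mod 8 ⇒ (2/3175) = +1]
  = (3175/47)    [QR: both ≡ 3 mod 4, sign flips]
  = (26/47)    [3175 ≡ 26 mod 47]
  = (13/47)    [47 ≡ 7 mod 8 ⇒ (2/47) = +1]
  = (47/13)    [QR: 13 ≡ 1 mod 4, sign kept]
  = (8/13)    [47 ≡ 8 mod 13]
  = -(1/13)    [13 ≡ 5 mod 8 ⇒ (2/13)^3 = -1]
  = -1    [(1/13) = 1]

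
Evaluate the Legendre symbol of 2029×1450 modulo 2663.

By multiplicativity, (2029·1450|2663) = (2029|2663)·(1450|2663).
First factor (2029|2663):
(2029|2663)
  = (2663|2029)    [QR: 2029 ≡ 1 mod 4, sign kept]
  = (634|2029)    [2663 ≡ 634 mod 2029]
  = -(317|2029)    [2029 ≡ 5 mod 8 ⇒ (2|2029) = -1]
  = -(2029|317)    [QR: 317 ≡ 1 mod 4, sign kept]
  = -(127|317)    [2029 ≡ 127 mod 317]
  = -(317|127)    [QR: 317 ≡ 1 mod 4, sign kept]
  = -(63|127)    [317 ≡ 63 mod 127]
  = (127|63)    [QR: both ≡ 3 mod 4, sign flips]
  = (1|63)    [127 ≡ 1 mod 63]
  = 1    [(1|63) = 1]
Second factor (1450|2663):
(1450|2663)
  = (725|2663)    [2663 ≡ 7 mod 8 ⇒ (2|2663) = +1]
  = (2663|725)    [QR: 725 ≡ 1 mod 4, sign kept]
  = (488|725)    [2663 ≡ 488 mod 725]
  = -(61|725)    [725 ≡ 5 mod 8 ⇒ (2|725)^3 = -1]
  = -(725|61)    [QR: 61 ≡ 1 mod 4, sign kept]
  = -(54|61)    [725 ≡ 54 mod 61]
  = (27|61)    [61 ≡ 5 mod 8 ⇒ (2|61) = -1]
  = (61|27)    [QR: 61 ≡ 1 mod 4, sign kept]
  = (7|27)    [61 ≡ 7 mod 27]
  = -(27|7)    [QR: both ≡ 3 mod 4, sign flips]
  = -(6|7)    [27 ≡ 6 mod 7]
  = -(3|7)    [7 ≡ 7 mod 8 ⇒ (2|7) = +1]
  = (7|3)    [QR: both ≡ 3 mod 4, sign flips]
  = (1|3)    [7 ≡ 1 mod 3]
  = 1    [(1|3) = 1]
Product: (1)·(1) = 1.

1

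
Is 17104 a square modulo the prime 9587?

(17104|9587)
  = (7517|9587)    [17104 ≡ 7517 mod 9587]
  = (9587|7517)    [QR: 7517 ≡ 1 mod 4, sign kept]
  = (2070|7517)    [9587 ≡ 2070 mod 7517]
  = -(1035|7517)    [7517 ≡ 5 mod 8 ⇒ (2|7517) = -1]
  = -(7517|1035)    [QR: 7517 ≡ 1 mod 4, sign kept]
  = -(272|1035)    [7517 ≡ 272 mod 1035]
  = -(17|1035)    [1035 ≡ 3 mod 8 ⇒ (2|1035)^4 = +1]
  = -(1035|17)    [QR: 17 ≡ 1 mod 4, sign kept]
  = -(15|17)    [1035 ≡ 15 mod 17]
  = -(17|15)    [QR: 17 ≡ 1 mod 4, sign kept]
  = -(2|15)    [17 ≡ 2 mod 15]
  = -(1|15)    [15 ≡ 7 mod 8 ⇒ (2|15) = +1]
  = -1    [(1|15) = 1]
The Legendre symbol is -1, so x^2 ≡ 17104 (mod 9587) has no solution.

no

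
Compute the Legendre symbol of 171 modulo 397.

397 ≡ 1 (mod 4), so quadratic reciprocity gives (171|397) = (397|171). Reduce: 397 ≡ 55 (mod 171). Now have (55|171).
Both 55 ≡ 3 and 171 ≡ 3 (mod 4), so reciprocity gives (55|171) = -(171|55). Reduce: 171 ≡ 6 (mod 55). Now have -(6|55).
Factor out 2: 6 = 2·3. Since 55 ≡ 7 (mod 8), (2|55) = +1. Now have -(3|55).
Both 3 ≡ 3 and 55 ≡ 3 (mod 4), so reciprocity gives (3|55) = -(55|3). Reduce: 55 ≡ 1 (mod 3). Now have (1|3).
(1|3) = 1. Collecting the sign factors: 1.

1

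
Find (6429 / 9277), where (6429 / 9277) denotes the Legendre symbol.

6429 ≡ 1 (mod 4), so quadratic reciprocity gives (6429 / 9277) = (9277 / 6429). Reduce: 9277 ≡ 2848 (mod 6429). Now have (2848 / 6429).
Factor out 2: 2848 = 2^5·89. Since 6429 ≡ 5 (mod 8), (2 / 6429) = -1, and (2 / 6429)^5 = -1. Now have -(89 / 6429).
89 ≡ 1 (mod 4), so quadratic reciprocity gives (89 / 6429) = (6429 / 89). Reduce: 6429 ≡ 21 (mod 89). Now have -(21 / 89).
21 ≡ 1 (mod 4), so quadratic reciprocity gives (21 / 89) = (89 / 21). Reduce: 89 ≡ 5 (mod 21). Now have -(5 / 21).
5 ≡ 1 (mod 4), so quadratic reciprocity gives (5 / 21) = (21 / 5). Reduce: 21 ≡ 1 (mod 5). Now have -(1 / 5).
(1 / 5) = 1. Collecting the sign factors: -1.

-1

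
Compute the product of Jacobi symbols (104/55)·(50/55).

By multiplicativity, (104·50/55) = (104/55)·(50/55).
First factor (104/55):
(104/55)
  = (49/55)    [104 ≡ 49 mod 55]
  = (55/49)    [QR: 49 ≡ 1 mod 4, sign kept]
  = (6/49)    [55 ≡ 6 mod 49]
  = (3/49)    [49 ≡ 1 mod 8 ⇒ (2/49) = +1]
  = (49/3)    [QR: 49 ≡ 1 mod 4, sign kept]
  = (1/3)    [49 ≡ 1 mod 3]
  = 1    [(1/3) = 1]
Second factor (50/55):
(50/55)
  = (25/55)    [55 ≡ 7 mod 8 ⇒ (2/55) = +1]
  = (55/25)    [QR: 25 ≡ 1 mod 4, sign kept]
  = (5/25)    [55 ≡ 5 mod 25]
  = (25/5)    [QR: 5 ≡ 1 mod 4, sign kept]
  = (0/5)    [25 ≡ 0 mod 5]
  = 0    [numerator 0, gcd > 1]
Product: (1)·(0) = 0.

0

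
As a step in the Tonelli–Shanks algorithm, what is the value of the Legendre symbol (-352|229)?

(-352|229)
  = (106|229)    [-352 ≡ 106 mod 229]
  = -(53|229)    [229 ≡ 5 mod 8 ⇒ (2|229) = -1]
  = -(229|53)    [QR: 53 ≡ 1 mod 4, sign kept]
  = -(17|53)    [229 ≡ 17 mod 53]
  = -(53|17)    [QR: 17 ≡ 1 mod 4, sign kept]
  = -(2|17)    [53 ≡ 2 mod 17]
  = -(1|17)    [17 ≡ 1 mod 8 ⇒ (2|17) = +1]
  = -1    [(1|17) = 1]

-1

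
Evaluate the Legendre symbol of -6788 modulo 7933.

-1

Reduce the numerator: -6788 ≡ 1145 (mod 7933), so (-6788|7933) = (1145|7933).
1145 ≡ 1 (mod 4), so quadratic reciprocity gives (1145|7933) = (7933|1145). Reduce: 7933 ≡ 1063 (mod 1145). Now have (1063|1145).
1145 ≡ 1 (mod 4), so quadratic reciprocity gives (1063|1145) = (1145|1063). Reduce: 1145 ≡ 82 (mod 1063). Now have (82|1063).
Factor out 2: 82 = 2·41. Since 1063 ≡ 7 (mod 8), (2|1063) = +1. Now have (41|1063).
41 ≡ 1 (mod 4), so quadratic reciprocity gives (41|1063) = (1063|41). Reduce: 1063 ≡ 38 (mod 41). Now have (38|41).
Factor out 2: 38 = 2·19. Since 41 ≡ 1 (mod 8), (2|41) = +1. Now have (19|41).
41 ≡ 1 (mod 4), so quadratic reciprocity gives (19|41) = (41|19). Reduce: 41 ≡ 3 (mod 19). Now have (3|19).
Both 3 ≡ 3 and 19 ≡ 3 (mod 4), so reciprocity gives (3|19) = -(19|3). Reduce: 19 ≡ 1 (mod 3). Now have -(1|3).
(1|3) = 1. Collecting the sign factors: -1.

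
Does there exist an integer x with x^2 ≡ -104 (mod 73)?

no

(-104/73)
  = (104/73)    [73 ≡ 1 mod 4 ⇒ (-1/73) = +1]
  = (31/73)    [104 ≡ 31 mod 73]
  = (73/31)    [QR: 73 ≡ 1 mod 4, sign kept]
  = (11/31)    [73 ≡ 11 mod 31]
  = -(31/11)    [QR: both ≡ 3 mod 4, sign flips]
  = -(9/11)    [31 ≡ 9 mod 11]
  = -(11/9)    [QR: 9 ≡ 1 mod 4, sign kept]
  = -(2/9)    [11 ≡ 2 mod 9]
  = -(1/9)    [9 ≡ 1 mod 8 ⇒ (2/9) = +1]
  = -1    [(1/9) = 1]
The Legendre symbol is -1, so x^2 ≡ -104 (mod 73) has no solution.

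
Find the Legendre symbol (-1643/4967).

(-1643/4967)
  = -(1643/4967)    [4967 ≡ 3 mod 4 ⇒ (-1/4967) = -1]
  = (4967/1643)    [QR: both ≡ 3 mod 4, sign flips]
  = (38/1643)    [4967 ≡ 38 mod 1643]
  = -(19/1643)    [1643 ≡ 3 mod 8 ⇒ (2/1643) = -1]
  = (1643/19)    [QR: both ≡ 3 mod 4, sign flips]
  = (9/19)    [1643 ≡ 9 mod 19]
  = (19/9)    [QR: 9 ≡ 1 mod 4, sign kept]
  = (1/9)    [19 ≡ 1 mod 9]
  = 1    [(1/9) = 1]

1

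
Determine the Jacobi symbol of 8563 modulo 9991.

(8563|9991)
  = -(9991|8563)    [QR: both ≡ 3 mod 4, sign flips]
  = -(1428|8563)    [9991 ≡ 1428 mod 8563]
  = -(357|8563)    [8563 ≡ 3 mod 8 ⇒ (2|8563)^2 = +1]
  = -(8563|357)    [QR: 357 ≡ 1 mod 4, sign kept]
  = -(352|357)    [8563 ≡ 352 mod 357]
  = (11|357)    [357 ≡ 5 mod 8 ⇒ (2|357)^5 = -1]
  = (357|11)    [QR: 357 ≡ 1 mod 4, sign kept]
  = (5|11)    [357 ≡ 5 mod 11]
  = (11|5)    [QR: 5 ≡ 1 mod 4, sign kept]
  = (1|5)    [11 ≡ 1 mod 5]
  = 1    [(1|5) = 1]

1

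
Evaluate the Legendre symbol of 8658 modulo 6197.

Reduce the numerator: 8658 ≡ 2461 (mod 6197), so (8658|6197) = (2461|6197).
2461 ≡ 1 (mod 4), so quadratic reciprocity gives (2461|6197) = (6197|2461). Reduce: 6197 ≡ 1275 (mod 2461). Now have (1275|2461).
2461 ≡ 1 (mod 4), so quadratic reciprocity gives (1275|2461) = (2461|1275). Reduce: 2461 ≡ 1186 (mod 1275). Now have (1186|1275).
Factor out 2: 1186 = 2·593. Since 1275 ≡ 3 (mod 8), (2|1275) = -1. Now have -(593|1275).
593 ≡ 1 (mod 4), so quadratic reciprocity gives (593|1275) = (1275|593). Reduce: 1275 ≡ 89 (mod 593). Now have -(89|593).
89 ≡ 1 (mod 4), so quadratic reciprocity gives (89|593) = (593|89). Reduce: 593 ≡ 59 (mod 89). Now have -(59|89).
89 ≡ 1 (mod 4), so quadratic reciprocity gives (59|89) = (89|59). Reduce: 89 ≡ 30 (mod 59). Now have -(30|59).
Factor out 2: 30 = 2·15. Since 59 ≡ 3 (mod 8), (2|59) = -1. Now have (15|59).
Both 15 ≡ 3 and 59 ≡ 3 (mod 4), so reciprocity gives (15|59) = -(59|15). Reduce: 59 ≡ 14 (mod 15). Now have -(14|15).
Factor out 2: 14 = 2·7. Since 15 ≡ 7 (mod 8), (2|15) = +1. Now have -(7|15).
Both 7 ≡ 3 and 15 ≡ 3 (mod 4), so reciprocity gives (7|15) = -(15|7). Reduce: 15 ≡ 1 (mod 7). Now have (1|7).
(1|7) = 1. Collecting the sign factors: 1.

1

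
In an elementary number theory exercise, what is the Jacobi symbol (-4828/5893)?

Pull out -1: (-4828/5893) = (-1/5893)·(4828/5893). Since 5893 ≡ 1 (mod 4), (-1/5893) = +1. Now have (4828/5893).
Factor out 2: 4828 = 2^2·1207. Since 5893 ≡ 5 (mod 8), (2/5893) = -1, and (2/5893)^2 = +1. Now have (1207/5893).
5893 ≡ 1 (mod 4), so quadratic reciprocity gives (1207/5893) = (5893/1207). Reduce: 5893 ≡ 1065 (mod 1207). Now have (1065/1207).
1065 ≡ 1 (mod 4), so quadratic reciprocity gives (1065/1207) = (1207/1065). Reduce: 1207 ≡ 142 (mod 1065). Now have (142/1065).
Factor out 2: 142 = 2·71. Since 1065 ≡ 1 (mod 8), (2/1065) = +1. Now have (71/1065).
1065 ≡ 1 (mod 4), so quadratic reciprocity gives (71/1065) = (1065/71). Reduce: 1065 ≡ 0 (mod 71). Now have (0/71).
The numerator is now 0 with denominator 71 > 1: the symbol is 0.

0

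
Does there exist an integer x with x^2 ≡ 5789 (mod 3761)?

Reduce the numerator: 5789 ≡ 2028 (mod 3761), so (5789/3761) = (2028/3761).
Factor out 2: 2028 = 2^2·507. Since 3761 ≡ 1 (mod 8), (2/3761) = +1, and (2/3761)^2 = +1. Now have (507/3761).
3761 ≡ 1 (mod 4), so quadratic reciprocity gives (507/3761) = (3761/507). Reduce: 3761 ≡ 212 (mod 507). Now have (212/507).
Factor out 2: 212 = 2^2·53. Since 507 ≡ 3 (mod 8), (2/507) = -1, and (2/507)^2 = +1. Now have (53/507).
53 ≡ 1 (mod 4), so quadratic reciprocity gives (53/507) = (507/53). Reduce: 507 ≡ 30 (mod 53). Now have (30/53).
Factor out 2: 30 = 2·15. Since 53 ≡ 5 (mod 8), (2/53) = -1. Now have -(15/53).
53 ≡ 1 (mod 4), so quadratic reciprocity gives (15/53) = (53/15). Reduce: 53 ≡ 8 (mod 15). Now have -(8/15).
Factor out 2: 8 = 2^3. Since 15 ≡ 7 (mod 8), (2/15) = +1, and (2/15)^3 = +1. Now have -(1/15).
(1/15) = 1. Collecting the sign factors: -1.
(5789/3761) = -1, and 3761 is prime, so 5789 is not a quadratic residue mod 3761.

no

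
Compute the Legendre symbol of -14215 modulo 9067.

(-14215|9067)
  = -(14215|9067)    [9067 ≡ 3 mod 4 ⇒ (-1|9067) = -1]
  = -(5148|9067)    [14215 ≡ 5148 mod 9067]
  = -(1287|9067)    [9067 ≡ 3 mod 8 ⇒ (2|9067)^2 = +1]
  = (9067|1287)    [QR: both ≡ 3 mod 4, sign flips]
  = (58|1287)    [9067 ≡ 58 mod 1287]
  = (29|1287)    [1287 ≡ 7 mod 8 ⇒ (2|1287) = +1]
  = (1287|29)    [QR: 29 ≡ 1 mod 4, sign kept]
  = (11|29)    [1287 ≡ 11 mod 29]
  = (29|11)    [QR: 29 ≡ 1 mod 4, sign kept]
  = (7|11)    [29 ≡ 7 mod 11]
  = -(11|7)    [QR: both ≡ 3 mod 4, sign flips]
  = -(4|7)    [11 ≡ 4 mod 7]
  = -(1|7)    [7 ≡ 7 mod 8 ⇒ (2|7)^2 = +1]
  = -1    [(1|7) = 1]

-1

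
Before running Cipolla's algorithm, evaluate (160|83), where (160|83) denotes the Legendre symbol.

1

Reduce the numerator: 160 ≡ 77 (mod 83), so (160|83) = (77|83).
77 ≡ 1 (mod 4), so quadratic reciprocity gives (77|83) = (83|77). Reduce: 83 ≡ 6 (mod 77). Now have (6|77).
Factor out 2: 6 = 2·3. Since 77 ≡ 5 (mod 8), (2|77) = -1. Now have -(3|77).
77 ≡ 1 (mod 4), so quadratic reciprocity gives (3|77) = (77|3). Reduce: 77 ≡ 2 (mod 3). Now have -(2|3).
Factor out 2: 2 = 2. Since 3 ≡ 3 (mod 8), (2|3) = -1. Now have (1|3).
(1|3) = 1. Collecting the sign factors: 1.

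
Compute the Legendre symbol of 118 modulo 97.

-1

Reduce the numerator: 118 ≡ 21 (mod 97), so (118/97) = (21/97).
21 ≡ 1 (mod 4), so quadratic reciprocity gives (21/97) = (97/21). Reduce: 97 ≡ 13 (mod 21). Now have (13/21).
13 ≡ 1 (mod 4), so quadratic reciprocity gives (13/21) = (21/13). Reduce: 21 ≡ 8 (mod 13). Now have (8/13).
Factor out 2: 8 = 2^3. Since 13 ≡ 5 (mod 8), (2/13) = -1, and (2/13)^3 = -1. Now have -(1/13).
(1/13) = 1. Collecting the sign factors: -1.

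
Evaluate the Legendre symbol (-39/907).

Pull out -1: (-39/907) = (-1/907)·(39/907). Since 907 ≡ 3 (mod 4), (-1/907) = -1. Now have -(39/907).
Both 39 ≡ 3 and 907 ≡ 3 (mod 4), so reciprocity gives (39/907) = -(907/39). Reduce: 907 ≡ 10 (mod 39). Now have (10/39).
Factor out 2: 10 = 2·5. Since 39 ≡ 7 (mod 8), (2/39) = +1. Now have (5/39).
5 ≡ 1 (mod 4), so quadratic reciprocity gives (5/39) = (39/5). Reduce: 39 ≡ 4 (mod 5). Now have (4/5).
Factor out 2: 4 = 2^2. Since 5 ≡ 5 (mod 8), (2/5) = -1, and (2/5)^2 = +1. Now have (1/5).
(1/5) = 1. Collecting the sign factors: 1.

1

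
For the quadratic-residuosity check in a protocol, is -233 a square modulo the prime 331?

Reduce the numerator: -233 ≡ 98 (mod 331), so (-233/331) = (98/331).
Factor out 2: 98 = 2·49. Since 331 ≡ 3 (mod 8), (2/331) = -1. Now have -(49/331).
49 ≡ 1 (mod 4), so quadratic reciprocity gives (49/331) = (331/49). Reduce: 331 ≡ 37 (mod 49). Now have -(37/49).
37 ≡ 1 (mod 4), so quadratic reciprocity gives (37/49) = (49/37). Reduce: 49 ≡ 12 (mod 37). Now have -(12/37).
Factor out 2: 12 = 2^2·3. Since 37 ≡ 5 (mod 8), (2/37) = -1, and (2/37)^2 = +1. Now have -(3/37).
37 ≡ 1 (mod 4), so quadratic reciprocity gives (3/37) = (37/3). Reduce: 37 ≡ 1 (mod 3). Now have -(1/3).
(1/3) = 1. Collecting the sign factors: -1.
(-233/331) = -1, and 331 is prime, so -233 is not a quadratic residue mod 331.

no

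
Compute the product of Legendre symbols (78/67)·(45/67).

1

By multiplicativity, (78·45/67) = (78/67)·(45/67).
First factor (78/67):
(78/67)
  = (11/67)    [78 ≡ 11 mod 67]
  = -(67/11)    [QR: both ≡ 3 mod 4, sign flips]
  = -(1/11)    [67 ≡ 1 mod 11]
  = -1    [(1/11) = 1]
Second factor (45/67):
(45/67)
  = (67/45)    [QR: 45 ≡ 1 mod 4, sign kept]
  = (22/45)    [67 ≡ 22 mod 45]
  = -(11/45)    [45 ≡ 5 mod 8 ⇒ (2/45) = -1]
  = -(45/11)    [QR: 45 ≡ 1 mod 4, sign kept]
  = -(1/11)    [45 ≡ 1 mod 11]
  = -1    [(1/11) = 1]
Product: (-1)·(-1) = 1.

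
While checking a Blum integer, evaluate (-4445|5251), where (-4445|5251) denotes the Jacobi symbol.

Pull out -1: (-4445|5251) = (-1|5251)·(4445|5251). Since 5251 ≡ 3 (mod 4), (-1|5251) = -1. Now have -(4445|5251).
4445 ≡ 1 (mod 4), so quadratic reciprocity gives (4445|5251) = (5251|4445). Reduce: 5251 ≡ 806 (mod 4445). Now have -(806|4445).
Factor out 2: 806 = 2·403. Since 4445 ≡ 5 (mod 8), (2|4445) = -1. Now have (403|4445).
4445 ≡ 1 (mod 4), so quadratic reciprocity gives (403|4445) = (4445|403). Reduce: 4445 ≡ 12 (mod 403). Now have (12|403).
Factor out 2: 12 = 2^2·3. Since 403 ≡ 3 (mod 8), (2|403) = -1, and (2|403)^2 = +1. Now have (3|403).
Both 3 ≡ 3 and 403 ≡ 3 (mod 4), so reciprocity gives (3|403) = -(403|3). Reduce: 403 ≡ 1 (mod 3). Now have -(1|3).
(1|3) = 1. Collecting the sign factors: -1.

-1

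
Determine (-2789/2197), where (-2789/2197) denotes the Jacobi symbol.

(-2789/2197)
  = (1605/2197)    [-2789 ≡ 1605 mod 2197]
  = (2197/1605)    [QR: 1605 ≡ 1 mod 4, sign kept]
  = (592/1605)    [2197 ≡ 592 mod 1605]
  = (37/1605)    [1605 ≡ 5 mod 8 ⇒ (2/1605)^4 = +1]
  = (1605/37)    [QR: 37 ≡ 1 mod 4, sign kept]
  = (14/37)    [1605 ≡ 14 mod 37]
  = -(7/37)    [37 ≡ 5 mod 8 ⇒ (2/37) = -1]
  = -(37/7)    [QR: 37 ≡ 1 mod 4, sign kept]
  = -(2/7)    [37 ≡ 2 mod 7]
  = -(1/7)    [7 ≡ 7 mod 8 ⇒ (2/7) = +1]
  = -1    [(1/7) = 1]

-1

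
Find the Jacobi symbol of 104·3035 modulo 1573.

By multiplicativity, (104·3035/1573) = (104/1573)·(3035/1573).
First factor (104/1573):
Factor out 2: 104 = 2^3·13. Since 1573 ≡ 5 (mod 8), (2/1573) = -1, and (2/1573)^3 = -1. Now have -(13/1573).
13 ≡ 1 (mod 4), so quadratic reciprocity gives (13/1573) = (1573/13). Reduce: 1573 ≡ 0 (mod 13). Now have -(0/13).
The numerator is now 0 with denominator 13 > 1: the symbol is 0.
Second factor (3035/1573):
Reduce the numerator: 3035 ≡ 1462 (mod 1573), so (3035/1573) = (1462/1573).
Factor out 2: 1462 = 2·731. Since 1573 ≡ 5 (mod 8), (2/1573) = -1. Now have -(731/1573).
1573 ≡ 1 (mod 4), so quadratic reciprocity gives (731/1573) = (1573/731). Reduce: 1573 ≡ 111 (mod 731). Now have -(111/731).
Both 111 ≡ 3 and 731 ≡ 3 (mod 4), so reciprocity gives (111/731) = -(731/111). Reduce: 731 ≡ 65 (mod 111). Now have (65/111).
65 ≡ 1 (mod 4), so quadratic reciprocity gives (65/111) = (111/65). Reduce: 111 ≡ 46 (mod 65). Now have (46/65).
Factor out 2: 46 = 2·23. Since 65 ≡ 1 (mod 8), (2/65) = +1. Now have (23/65).
65 ≡ 1 (mod 4), so quadratic reciprocity gives (23/65) = (65/23). Reduce: 65 ≡ 19 (mod 23). Now have (19/23).
Both 19 ≡ 3 and 23 ≡ 3 (mod 4), so reciprocity gives (19/23) = -(23/19). Reduce: 23 ≡ 4 (mod 19). Now have -(4/19).
Factor out 2: 4 = 2^2. Since 19 ≡ 3 (mod 8), (2/19) = -1, and (2/19)^2 = +1. Now have -(1/19).
(1/19) = 1. Collecting the sign factors: -1.
Product: (0)·(-1) = 0.

0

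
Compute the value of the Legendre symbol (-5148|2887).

1

(-5148|2887)
  = -(5148|2887)    [2887 ≡ 3 mod 4 ⇒ (-1|2887) = -1]
  = -(2261|2887)    [5148 ≡ 2261 mod 2887]
  = -(2887|2261)    [QR: 2261 ≡ 1 mod 4, sign kept]
  = -(626|2261)    [2887 ≡ 626 mod 2261]
  = (313|2261)    [2261 ≡ 5 mod 8 ⇒ (2|2261) = -1]
  = (2261|313)    [QR: 313 ≡ 1 mod 4, sign kept]
  = (70|313)    [2261 ≡ 70 mod 313]
  = (35|313)    [313 ≡ 1 mod 8 ⇒ (2|313) = +1]
  = (313|35)    [QR: 313 ≡ 1 mod 4, sign kept]
  = (33|35)    [313 ≡ 33 mod 35]
  = (35|33)    [QR: 33 ≡ 1 mod 4, sign kept]
  = (2|33)    [35 ≡ 2 mod 33]
  = (1|33)    [33 ≡ 1 mod 8 ⇒ (2|33) = +1]
  = 1    [(1|33) = 1]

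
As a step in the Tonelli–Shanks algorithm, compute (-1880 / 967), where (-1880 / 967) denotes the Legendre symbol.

-1

(-1880 / 967)
  = -(1880 / 967)    [967 ≡ 3 mod 4 ⇒ (-1 / 967) = -1]
  = -(913 / 967)    [1880 ≡ 913 mod 967]
  = -(967 / 913)    [QR: 913 ≡ 1 mod 4, sign kept]
  = -(54 / 913)    [967 ≡ 54 mod 913]
  = -(27 / 913)    [913 ≡ 1 mod 8 ⇒ (2 / 913) = +1]
  = -(913 / 27)    [QR: 913 ≡ 1 mod 4, sign kept]
  = -(22 / 27)    [913 ≡ 22 mod 27]
  = (11 / 27)    [27 ≡ 3 mod 8 ⇒ (2 / 27) = -1]
  = -(27 / 11)    [QR: both ≡ 3 mod 4, sign flips]
  = -(5 / 11)    [27 ≡ 5 mod 11]
  = -(11 / 5)    [QR: 5 ≡ 1 mod 4, sign kept]
  = -(1 / 5)    [11 ≡ 1 mod 5]
  = -1    [(1 / 5) = 1]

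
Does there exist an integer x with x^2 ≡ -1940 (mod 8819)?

Reduce the numerator: -1940 ≡ 6879 (mod 8819), so (-1940|8819) = (6879|8819).
Both 6879 ≡ 3 and 8819 ≡ 3 (mod 4), so reciprocity gives (6879|8819) = -(8819|6879). Reduce: 8819 ≡ 1940 (mod 6879). Now have -(1940|6879).
Factor out 2: 1940 = 2^2·485. Since 6879 ≡ 7 (mod 8), (2|6879) = +1, and (2|6879)^2 = +1. Now have -(485|6879).
485 ≡ 1 (mod 4), so quadratic reciprocity gives (485|6879) = (6879|485). Reduce: 6879 ≡ 89 (mod 485). Now have -(89|485).
89 ≡ 1 (mod 4), so quadratic reciprocity gives (89|485) = (485|89). Reduce: 485 ≡ 40 (mod 89). Now have -(40|89).
Factor out 2: 40 = 2^3·5. Since 89 ≡ 1 (mod 8), (2|89) = +1, and (2|89)^3 = +1. Now have -(5|89).
5 ≡ 1 (mod 4), so quadratic reciprocity gives (5|89) = (89|5). Reduce: 89 ≡ 4 (mod 5). Now have -(4|5).
Factor out 2: 4 = 2^2. Since 5 ≡ 5 (mod 8), (2|5) = -1, and (2|5)^2 = +1. Now have -(1|5).
(1|5) = 1. Collecting the sign factors: -1.
(-1940|8819) = -1, and 8819 is prime, so -1940 is not a quadratic residue mod 8819.

no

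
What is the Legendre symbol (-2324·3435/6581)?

By multiplicativity, (-2324·3435/6581) = (-2324/6581)·(3435/6581).
First factor (-2324/6581):
Reduce the numerator: -2324 ≡ 4257 (mod 6581), so (-2324/6581) = (4257/6581).
4257 ≡ 1 (mod 4), so quadratic reciprocity gives (4257/6581) = (6581/4257). Reduce: 6581 ≡ 2324 (mod 4257). Now have (2324/4257).
Factor out 2: 2324 = 2^2·581. Since 4257 ≡ 1 (mod 8), (2/4257) = +1, and (2/4257)^2 = +1. Now have (581/4257).
581 ≡ 1 (mod 4), so quadratic reciprocity gives (581/4257) = (4257/581). Reduce: 4257 ≡ 190 (mod 581). Now have (190/581).
Factor out 2: 190 = 2·95. Since 581 ≡ 5 (mod 8), (2/581) = -1. Now have -(95/581).
581 ≡ 1 (mod 4), so quadratic reciprocity gives (95/581) = (581/95). Reduce: 581 ≡ 11 (mod 95). Now have -(11/95).
Both 11 ≡ 3 and 95 ≡ 3 (mod 4), so reciprocity gives (11/95) = -(95/11). Reduce: 95 ≡ 7 (mod 11). Now have (7/11).
Both 7 ≡ 3 and 11 ≡ 3 (mod 4), so reciprocity gives (7/11) = -(11/7). Reduce: 11 ≡ 4 (mod 7). Now have -(4/7).
Factor out 2: 4 = 2^2. Since 7 ≡ 7 (mod 8), (2/7) = +1, and (2/7)^2 = +1. Now have -(1/7).
(1/7) = 1. Collecting the sign factors: -1.
Second factor (3435/6581):
6581 ≡ 1 (mod 4), so quadratic reciprocity gives (3435/6581) = (6581/3435). Reduce: 6581 ≡ 3146 (mod 3435). Now have (3146/3435).
Factor out 2: 3146 = 2·1573. Since 3435 ≡ 3 (mod 8), (2/3435) = -1. Now have -(1573/3435).
1573 ≡ 1 (mod 4), so quadratic reciprocity gives (1573/3435) = (3435/1573). Reduce: 3435 ≡ 289 (mod 1573). Now have -(289/1573).
289 ≡ 1 (mod 4), so quadratic reciprocity gives (289/1573) = (1573/289). Reduce: 1573 ≡ 128 (mod 289). Now have -(128/289).
Factor out 2: 128 = 2^7. Since 289 ≡ 1 (mod 8), (2/289) = +1, and (2/289)^7 = +1. Now have -(1/289).
(1/289) = 1. Collecting the sign factors: -1.
Product: (-1)·(-1) = 1.

1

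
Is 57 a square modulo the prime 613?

yes

57 ≡ 1 (mod 4), so quadratic reciprocity gives (57/613) = (613/57). Reduce: 613 ≡ 43 (mod 57). Now have (43/57).
57 ≡ 1 (mod 4), so quadratic reciprocity gives (43/57) = (57/43). Reduce: 57 ≡ 14 (mod 43). Now have (14/43).
Factor out 2: 14 = 2·7. Since 43 ≡ 3 (mod 8), (2/43) = -1. Now have -(7/43).
Both 7 ≡ 3 and 43 ≡ 3 (mod 4), so reciprocity gives (7/43) = -(43/7). Reduce: 43 ≡ 1 (mod 7). Now have (1/7).
(1/7) = 1. Collecting the sign factors: 1.
(57/613) = 1, and 613 is prime, so 57 is a quadratic residue mod 613.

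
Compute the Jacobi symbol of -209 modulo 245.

Reduce the numerator: -209 ≡ 36 (mod 245), so (-209|245) = (36|245).
Factor out 2: 36 = 2^2·9. Since 245 ≡ 5 (mod 8), (2|245) = -1, and (2|245)^2 = +1. Now have (9|245).
9 ≡ 1 (mod 4), so quadratic reciprocity gives (9|245) = (245|9). Reduce: 245 ≡ 2 (mod 9). Now have (2|9).
Factor out 2: 2 = 2. Since 9 ≡ 1 (mod 8), (2|9) = +1. Now have (1|9).
(1|9) = 1. Collecting the sign factors: 1.

1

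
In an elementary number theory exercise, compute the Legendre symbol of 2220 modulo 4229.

-1

Factor out 2: 2220 = 2^2·555. Since 4229 ≡ 5 (mod 8), (2/4229) = -1, and (2/4229)^2 = +1. Now have (555/4229).
4229 ≡ 1 (mod 4), so quadratic reciprocity gives (555/4229) = (4229/555). Reduce: 4229 ≡ 344 (mod 555). Now have (344/555).
Factor out 2: 344 = 2^3·43. Since 555 ≡ 3 (mod 8), (2/555) = -1, and (2/555)^3 = -1. Now have -(43/555).
Both 43 ≡ 3 and 555 ≡ 3 (mod 4), so reciprocity gives (43/555) = -(555/43). Reduce: 555 ≡ 39 (mod 43). Now have (39/43).
Both 39 ≡ 3 and 43 ≡ 3 (mod 4), so reciprocity gives (39/43) = -(43/39). Reduce: 43 ≡ 4 (mod 39). Now have -(4/39).
Factor out 2: 4 = 2^2. Since 39 ≡ 7 (mod 8), (2/39) = +1, and (2/39)^2 = +1. Now have -(1/39).
(1/39) = 1. Collecting the sign factors: -1.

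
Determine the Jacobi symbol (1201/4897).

(1201/4897)
  = (4897/1201)    [QR: 1201 ≡ 1 mod 4, sign kept]
  = (93/1201)    [4897 ≡ 93 mod 1201]
  = (1201/93)    [QR: 93 ≡ 1 mod 4, sign kept]
  = (85/93)    [1201 ≡ 85 mod 93]
  = (93/85)    [QR: 85 ≡ 1 mod 4, sign kept]
  = (8/85)    [93 ≡ 8 mod 85]
  = -(1/85)    [85 ≡ 5 mod 8 ⇒ (2/85)^3 = -1]
  = -1    [(1/85) = 1]

-1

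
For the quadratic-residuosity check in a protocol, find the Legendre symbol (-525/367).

Reduce the numerator: -525 ≡ 209 (mod 367), so (-525/367) = (209/367).
209 ≡ 1 (mod 4), so quadratic reciprocity gives (209/367) = (367/209). Reduce: 367 ≡ 158 (mod 209). Now have (158/209).
Factor out 2: 158 = 2·79. Since 209 ≡ 1 (mod 8), (2/209) = +1. Now have (79/209).
209 ≡ 1 (mod 4), so quadratic reciprocity gives (79/209) = (209/79). Reduce: 209 ≡ 51 (mod 79). Now have (51/79).
Both 51 ≡ 3 and 79 ≡ 3 (mod 4), so reciprocity gives (51/79) = -(79/51). Reduce: 79 ≡ 28 (mod 51). Now have -(28/51).
Factor out 2: 28 = 2^2·7. Since 51 ≡ 3 (mod 8), (2/51) = -1, and (2/51)^2 = +1. Now have -(7/51).
Both 7 ≡ 3 and 51 ≡ 3 (mod 4), so reciprocity gives (7/51) = -(51/7). Reduce: 51 ≡ 2 (mod 7). Now have (2/7).
Factor out 2: 2 = 2. Since 7 ≡ 7 (mod 8), (2/7) = +1. Now have (1/7).
(1/7) = 1. Collecting the sign factors: 1.

1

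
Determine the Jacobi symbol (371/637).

(371/637)
  = (637/371)    [QR: 637 ≡ 1 mod 4, sign kept]
  = (266/371)    [637 ≡ 266 mod 371]
  = -(133/371)    [371 ≡ 3 mod 8 ⇒ (2/371) = -1]
  = -(371/133)    [QR: 133 ≡ 1 mod 4, sign kept]
  = -(105/133)    [371 ≡ 105 mod 133]
  = -(133/105)    [QR: 105 ≡ 1 mod 4, sign kept]
  = -(28/105)    [133 ≡ 28 mod 105]
  = -(7/105)    [105 ≡ 1 mod 8 ⇒ (2/105)^2 = +1]
  = -(105/7)    [QR: 105 ≡ 1 mod 4, sign kept]
  = -(0/7)    [105 ≡ 0 mod 7]
  = 0    [numerator 0, gcd > 1]

0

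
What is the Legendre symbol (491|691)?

1

(491|691)
  = -(691|491)    [QR: both ≡ 3 mod 4, sign flips]
  = -(200|491)    [691 ≡ 200 mod 491]
  = (25|491)    [491 ≡ 3 mod 8 ⇒ (2|491)^3 = -1]
  = (491|25)    [QR: 25 ≡ 1 mod 4, sign kept]
  = (16|25)    [491 ≡ 16 mod 25]
  = (1|25)    [25 ≡ 1 mod 8 ⇒ (2|25)^4 = +1]
  = 1    [(1|25) = 1]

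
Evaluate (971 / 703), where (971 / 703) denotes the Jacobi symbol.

-1

Reduce the numerator: 971 ≡ 268 (mod 703), so (971 / 703) = (268 / 703).
Factor out 2: 268 = 2^2·67. Since 703 ≡ 7 (mod 8), (2 / 703) = +1, and (2 / 703)^2 = +1. Now have (67 / 703).
Both 67 ≡ 3 and 703 ≡ 3 (mod 4), so reciprocity gives (67 / 703) = -(703 / 67). Reduce: 703 ≡ 33 (mod 67). Now have -(33 / 67).
33 ≡ 1 (mod 4), so quadratic reciprocity gives (33 / 67) = (67 / 33). Reduce: 67 ≡ 1 (mod 33). Now have -(1 / 33).
(1 / 33) = 1. Collecting the sign factors: -1.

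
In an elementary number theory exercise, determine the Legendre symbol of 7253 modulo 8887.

7253 ≡ 1 (mod 4), so quadratic reciprocity gives (7253/8887) = (8887/7253). Reduce: 8887 ≡ 1634 (mod 7253). Now have (1634/7253).
Factor out 2: 1634 = 2·817. Since 7253 ≡ 5 (mod 8), (2/7253) = -1. Now have -(817/7253).
817 ≡ 1 (mod 4), so quadratic reciprocity gives (817/7253) = (7253/817). Reduce: 7253 ≡ 717 (mod 817). Now have -(717/817).
717 ≡ 1 (mod 4), so quadratic reciprocity gives (717/817) = (817/717). Reduce: 817 ≡ 100 (mod 717). Now have -(100/717).
Factor out 2: 100 = 2^2·25. Since 717 ≡ 5 (mod 8), (2/717) = -1, and (2/717)^2 = +1. Now have -(25/717).
25 ≡ 1 (mod 4), so quadratic reciprocity gives (25/717) = (717/25). Reduce: 717 ≡ 17 (mod 25). Now have -(17/25).
17 ≡ 1 (mod 4), so quadratic reciprocity gives (17/25) = (25/17). Reduce: 25 ≡ 8 (mod 17). Now have -(8/17).
Factor out 2: 8 = 2^3. Since 17 ≡ 1 (mod 8), (2/17) = +1, and (2/17)^3 = +1. Now have -(1/17).
(1/17) = 1. Collecting the sign factors: -1.

-1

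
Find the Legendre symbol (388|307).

1

(388|307)
  = (81|307)    [388 ≡ 81 mod 307]
  = (307|81)    [QR: 81 ≡ 1 mod 4, sign kept]
  = (64|81)    [307 ≡ 64 mod 81]
  = (1|81)    [81 ≡ 1 mod 8 ⇒ (2|81)^6 = +1]
  = 1    [(1|81) = 1]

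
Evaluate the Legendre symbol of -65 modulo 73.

(-65|73)
  = (65|73)    [73 ≡ 1 mod 4 ⇒ (-1|73) = +1]
  = (73|65)    [QR: 65 ≡ 1 mod 4, sign kept]
  = (8|65)    [73 ≡ 8 mod 65]
  = (1|65)    [65 ≡ 1 mod 8 ⇒ (2|65)^3 = +1]
  = 1    [(1|65) = 1]

1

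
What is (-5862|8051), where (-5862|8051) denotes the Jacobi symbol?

-1

(-5862|8051)
  = (2189|8051)    [-5862 ≡ 2189 mod 8051]
  = (8051|2189)    [QR: 2189 ≡ 1 mod 4, sign kept]
  = (1484|2189)    [8051 ≡ 1484 mod 2189]
  = (371|2189)    [2189 ≡ 5 mod 8 ⇒ (2|2189)^2 = +1]
  = (2189|371)    [QR: 2189 ≡ 1 mod 4, sign kept]
  = (334|371)    [2189 ≡ 334 mod 371]
  = -(167|371)    [371 ≡ 3 mod 8 ⇒ (2|371) = -1]
  = (371|167)    [QR: both ≡ 3 mod 4, sign flips]
  = (37|167)    [371 ≡ 37 mod 167]
  = (167|37)    [QR: 37 ≡ 1 mod 4, sign kept]
  = (19|37)    [167 ≡ 19 mod 37]
  = (37|19)    [QR: 37 ≡ 1 mod 4, sign kept]
  = (18|19)    [37 ≡ 18 mod 19]
  = -(9|19)    [19 ≡ 3 mod 8 ⇒ (2|19) = -1]
  = -(19|9)    [QR: 9 ≡ 1 mod 4, sign kept]
  = -(1|9)    [19 ≡ 1 mod 9]
  = -1    [(1|9) = 1]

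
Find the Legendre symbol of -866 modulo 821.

1

Reduce the numerator: -866 ≡ 776 (mod 821), so (-866/821) = (776/821).
Factor out 2: 776 = 2^3·97. Since 821 ≡ 5 (mod 8), (2/821) = -1, and (2/821)^3 = -1. Now have -(97/821).
97 ≡ 1 (mod 4), so quadratic reciprocity gives (97/821) = (821/97). Reduce: 821 ≡ 45 (mod 97). Now have -(45/97).
45 ≡ 1 (mod 4), so quadratic reciprocity gives (45/97) = (97/45). Reduce: 97 ≡ 7 (mod 45). Now have -(7/45).
45 ≡ 1 (mod 4), so quadratic reciprocity gives (7/45) = (45/7). Reduce: 45 ≡ 3 (mod 7). Now have -(3/7).
Both 3 ≡ 3 and 7 ≡ 3 (mod 4), so reciprocity gives (3/7) = -(7/3). Reduce: 7 ≡ 1 (mod 3). Now have (1/3).
(1/3) = 1. Collecting the sign factors: 1.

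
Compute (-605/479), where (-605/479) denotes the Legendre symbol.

-1

(-605/479)
  = -(605/479)    [479 ≡ 3 mod 4 ⇒ (-1/479) = -1]
  = -(126/479)    [605 ≡ 126 mod 479]
  = -(63/479)    [479 ≡ 7 mod 8 ⇒ (2/479) = +1]
  = (479/63)    [QR: both ≡ 3 mod 4, sign flips]
  = (38/63)    [479 ≡ 38 mod 63]
  = (19/63)    [63 ≡ 7 mod 8 ⇒ (2/63) = +1]
  = -(63/19)    [QR: both ≡ 3 mod 4, sign flips]
  = -(6/19)    [63 ≡ 6 mod 19]
  = (3/19)    [19 ≡ 3 mod 8 ⇒ (2/19) = -1]
  = -(19/3)    [QR: both ≡ 3 mod 4, sign flips]
  = -(1/3)    [19 ≡ 1 mod 3]
  = -1    [(1/3) = 1]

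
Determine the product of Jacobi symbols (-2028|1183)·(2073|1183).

By multiplicativity, (-2028·2073|1183) = (-2028|1183)·(2073|1183).
First factor (-2028|1183):
(-2028|1183)
  = -(2028|1183)    [1183 ≡ 3 mod 4 ⇒ (-1|1183) = -1]
  = -(845|1183)    [2028 ≡ 845 mod 1183]
  = -(1183|845)    [QR: 845 ≡ 1 mod 4, sign kept]
  = -(338|845)    [1183 ≡ 338 mod 845]
  = (169|845)    [845 ≡ 5 mod 8 ⇒ (2|845) = -1]
  = (845|169)    [QR: 169 ≡ 1 mod 4, sign kept]
  = (0|169)    [845 ≡ 0 mod 169]
  = 0    [numerator 0, gcd > 1]
Second factor (2073|1183):
(2073|1183)
  = (890|1183)    [2073 ≡ 890 mod 1183]
  = (445|1183)    [1183 ≡ 7 mod 8 ⇒ (2|1183) = +1]
  = (1183|445)    [QR: 445 ≡ 1 mod 4, sign kept]
  = (293|445)    [1183 ≡ 293 mod 445]
  = (445|293)    [QR: 293 ≡ 1 mod 4, sign kept]
  = (152|293)    [445 ≡ 152 mod 293]
  = -(19|293)    [293 ≡ 5 mod 8 ⇒ (2|293)^3 = -1]
  = -(293|19)    [QR: 293 ≡ 1 mod 4, sign kept]
  = -(8|19)    [293 ≡ 8 mod 19]
  = (1|19)    [19 ≡ 3 mod 8 ⇒ (2|19)^3 = -1]
  = 1    [(1|19) = 1]
Product: (0)·(1) = 0.

0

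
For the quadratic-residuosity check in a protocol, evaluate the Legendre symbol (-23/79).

Pull out -1: (-23/79) = (-1/79)·(23/79). Since 79 ≡ 3 (mod 4), (-1/79) = -1. Now have -(23/79).
Both 23 ≡ 3 and 79 ≡ 3 (mod 4), so reciprocity gives (23/79) = -(79/23). Reduce: 79 ≡ 10 (mod 23). Now have (10/23).
Factor out 2: 10 = 2·5. Since 23 ≡ 7 (mod 8), (2/23) = +1. Now have (5/23).
5 ≡ 1 (mod 4), so quadratic reciprocity gives (5/23) = (23/5). Reduce: 23 ≡ 3 (mod 5). Now have (3/5).
5 ≡ 1 (mod 4), so quadratic reciprocity gives (3/5) = (5/3). Reduce: 5 ≡ 2 (mod 3). Now have (2/3).
Factor out 2: 2 = 2. Since 3 ≡ 3 (mod 8), (2/3) = -1. Now have -(1/3).
(1/3) = 1. Collecting the sign factors: -1.

-1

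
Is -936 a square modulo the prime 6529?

Reduce the numerator: -936 ≡ 5593 (mod 6529), so (-936/6529) = (5593/6529).
5593 ≡ 1 (mod 4), so quadratic reciprocity gives (5593/6529) = (6529/5593). Reduce: 6529 ≡ 936 (mod 5593). Now have (936/5593).
Factor out 2: 936 = 2^3·117. Since 5593 ≡ 1 (mod 8), (2/5593) = +1, and (2/5593)^3 = +1. Now have (117/5593).
117 ≡ 1 (mod 4), so quadratic reciprocity gives (117/5593) = (5593/117). Reduce: 5593 ≡ 94 (mod 117). Now have (94/117).
Factor out 2: 94 = 2·47. Since 117 ≡ 5 (mod 8), (2/117) = -1. Now have -(47/117).
117 ≡ 1 (mod 4), so quadratic reciprocity gives (47/117) = (117/47). Reduce: 117 ≡ 23 (mod 47). Now have -(23/47).
Both 23 ≡ 3 and 47 ≡ 3 (mod 4), so reciprocity gives (23/47) = -(47/23). Reduce: 47 ≡ 1 (mod 23). Now have (1/23).
(1/23) = 1. Collecting the sign factors: 1.
(-936/6529) = 1, and 6529 is prime, so -936 is a quadratic residue mod 6529.

yes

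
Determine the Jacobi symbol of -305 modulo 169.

1

Pull out -1: (-305/169) = (-1/169)·(305/169). Since 169 ≡ 1 (mod 4), (-1/169) = +1. Now have (305/169).
Reduce the numerator: 305 ≡ 136 (mod 169), so (305/169) = (136/169).
Factor out 2: 136 = 2^3·17. Since 169 ≡ 1 (mod 8), (2/169) = +1, and (2/169)^3 = +1. Now have (17/169).
17 ≡ 1 (mod 4), so quadratic reciprocity gives (17/169) = (169/17). Reduce: 169 ≡ 16 (mod 17). Now have (16/17).
Factor out 2: 16 = 2^4. Since 17 ≡ 1 (mod 8), (2/17) = +1, and (2/17)^4 = +1. Now have (1/17).
(1/17) = 1. Collecting the sign factors: 1.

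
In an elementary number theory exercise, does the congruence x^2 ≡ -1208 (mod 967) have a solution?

no

(-1208/967)
  = (726/967)    [-1208 ≡ 726 mod 967]
  = (363/967)    [967 ≡ 7 mod 8 ⇒ (2/967) = +1]
  = -(967/363)    [QR: both ≡ 3 mod 4, sign flips]
  = -(241/363)    [967 ≡ 241 mod 363]
  = -(363/241)    [QR: 241 ≡ 1 mod 4, sign kept]
  = -(122/241)    [363 ≡ 122 mod 241]
  = -(61/241)    [241 ≡ 1 mod 8 ⇒ (2/241) = +1]
  = -(241/61)    [QR: 61 ≡ 1 mod 4, sign kept]
  = -(58/61)    [241 ≡ 58 mod 61]
  = (29/61)    [61 ≡ 5 mod 8 ⇒ (2/61) = -1]
  = (61/29)    [QR: 29 ≡ 1 mod 4, sign kept]
  = (3/29)    [61 ≡ 3 mod 29]
  = (29/3)    [QR: 29 ≡ 1 mod 4, sign kept]
  = (2/3)    [29 ≡ 2 mod 3]
  = -(1/3)    [3 ≡ 3 mod 8 ⇒ (2/3) = -1]
  = -1    [(1/3) = 1]
The Legendre symbol is -1, so x^2 ≡ -1208 (mod 967) has no solution.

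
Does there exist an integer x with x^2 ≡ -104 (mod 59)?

no

(-104/59)
  = (14/59)    [-104 ≡ 14 mod 59]
  = -(7/59)    [59 ≡ 3 mod 8 ⇒ (2/59) = -1]
  = (59/7)    [QR: both ≡ 3 mod 4, sign flips]
  = (3/7)    [59 ≡ 3 mod 7]
  = -(7/3)    [QR: both ≡ 3 mod 4, sign flips]
  = -(1/3)    [7 ≡ 1 mod 3]
  = -1    [(1/3) = 1]
(-104/59) = -1, and 59 is prime, so -104 is not a quadratic residue mod 59.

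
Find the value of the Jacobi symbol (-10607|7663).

Reduce the numerator: -10607 ≡ 4719 (mod 7663), so (-10607|7663) = (4719|7663).
Both 4719 ≡ 3 and 7663 ≡ 3 (mod 4), so reciprocity gives (4719|7663) = -(7663|4719). Reduce: 7663 ≡ 2944 (mod 4719). Now have -(2944|4719).
Factor out 2: 2944 = 2^7·23. Since 4719 ≡ 7 (mod 8), (2|4719) = +1, and (2|4719)^7 = +1. Now have -(23|4719).
Both 23 ≡ 3 and 4719 ≡ 3 (mod 4), so reciprocity gives (23|4719) = -(4719|23). Reduce: 4719 ≡ 4 (mod 23). Now have (4|23).
Factor out 2: 4 = 2^2. Since 23 ≡ 7 (mod 8), (2|23) = +1, and (2|23)^2 = +1. Now have (1|23).
(1|23) = 1. Collecting the sign factors: 1.

1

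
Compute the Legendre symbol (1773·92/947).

By multiplicativity, (1773·92/947) = (1773/947)·(92/947).
First factor (1773/947):
Reduce the numerator: 1773 ≡ 826 (mod 947), so (1773/947) = (826/947).
Factor out 2: 826 = 2·413. Since 947 ≡ 3 (mod 8), (2/947) = -1. Now have -(413/947).
413 ≡ 1 (mod 4), so quadratic reciprocity gives (413/947) = (947/413). Reduce: 947 ≡ 121 (mod 413). Now have -(121/413).
121 ≡ 1 (mod 4), so quadratic reciprocity gives (121/413) = (413/121). Reduce: 413 ≡ 50 (mod 121). Now have -(50/121).
Factor out 2: 50 = 2·25. Since 121 ≡ 1 (mod 8), (2/121) = +1. Now have -(25/121).
25 ≡ 1 (mod 4), so quadratic reciprocity gives (25/121) = (121/25). Reduce: 121 ≡ 21 (mod 25). Now have -(21/25).
21 ≡ 1 (mod 4), so quadratic reciprocity gives (21/25) = (25/21). Reduce: 25 ≡ 4 (mod 21). Now have -(4/21).
Factor out 2: 4 = 2^2. Since 21 ≡ 5 (mod 8), (2/21) = -1, and (2/21)^2 = +1. Now have -(1/21).
(1/21) = 1. Collecting the sign factors: -1.
Second factor (92/947):
Factor out 2: 92 = 2^2·23. Since 947 ≡ 3 (mod 8), (2/947) = -1, and (2/947)^2 = +1. Now have (23/947).
Both 23 ≡ 3 and 947 ≡ 3 (mod 4), so reciprocity gives (23/947) = -(947/23). Reduce: 947 ≡ 4 (mod 23). Now have -(4/23).
Factor out 2: 4 = 2^2. Since 23 ≡ 7 (mod 8), (2/23) = +1, and (2/23)^2 = +1. Now have -(1/23).
(1/23) = 1. Collecting the sign factors: -1.
Product: (-1)·(-1) = 1.

1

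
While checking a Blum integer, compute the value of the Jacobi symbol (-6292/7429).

-1

Reduce the numerator: -6292 ≡ 1137 (mod 7429), so (-6292/7429) = (1137/7429).
1137 ≡ 1 (mod 4), so quadratic reciprocity gives (1137/7429) = (7429/1137). Reduce: 7429 ≡ 607 (mod 1137). Now have (607/1137).
1137 ≡ 1 (mod 4), so quadratic reciprocity gives (607/1137) = (1137/607). Reduce: 1137 ≡ 530 (mod 607). Now have (530/607).
Factor out 2: 530 = 2·265. Since 607 ≡ 7 (mod 8), (2/607) = +1. Now have (265/607).
265 ≡ 1 (mod 4), so quadratic reciprocity gives (265/607) = (607/265). Reduce: 607 ≡ 77 (mod 265). Now have (77/265).
77 ≡ 1 (mod 4), so quadratic reciprocity gives (77/265) = (265/77). Reduce: 265 ≡ 34 (mod 77). Now have (34/77).
Factor out 2: 34 = 2·17. Since 77 ≡ 5 (mod 8), (2/77) = -1. Now have -(17/77).
17 ≡ 1 (mod 4), so quadratic reciprocity gives (17/77) = (77/17). Reduce: 77 ≡ 9 (mod 17). Now have -(9/17).
9 ≡ 1 (mod 4), so quadratic reciprocity gives (9/17) = (17/9). Reduce: 17 ≡ 8 (mod 9). Now have -(8/9).
Factor out 2: 8 = 2^3. Since 9 ≡ 1 (mod 8), (2/9) = +1, and (2/9)^3 = +1. Now have -(1/9).
(1/9) = 1. Collecting the sign factors: -1.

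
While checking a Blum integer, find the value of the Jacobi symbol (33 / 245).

33 ≡ 1 (mod 4), so quadratic reciprocity gives (33 / 245) = (245 / 33). Reduce: 245 ≡ 14 (mod 33). Now have (14 / 33).
Factor out 2: 14 = 2·7. Since 33 ≡ 1 (mod 8), (2 / 33) = +1. Now have (7 / 33).
33 ≡ 1 (mod 4), so quadratic reciprocity gives (7 / 33) = (33 / 7). Reduce: 33 ≡ 5 (mod 7). Now have (5 / 7).
5 ≡ 1 (mod 4), so quadratic reciprocity gives (5 / 7) = (7 / 5). Reduce: 7 ≡ 2 (mod 5). Now have (2 / 5).
Factor out 2: 2 = 2. Since 5 ≡ 5 (mod 8), (2 / 5) = -1. Now have -(1 / 5).
(1 / 5) = 1. Collecting the sign factors: -1.

-1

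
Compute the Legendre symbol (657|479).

1

Reduce the numerator: 657 ≡ 178 (mod 479), so (657|479) = (178|479).
Factor out 2: 178 = 2·89. Since 479 ≡ 7 (mod 8), (2|479) = +1. Now have (89|479).
89 ≡ 1 (mod 4), so quadratic reciprocity gives (89|479) = (479|89). Reduce: 479 ≡ 34 (mod 89). Now have (34|89).
Factor out 2: 34 = 2·17. Since 89 ≡ 1 (mod 8), (2|89) = +1. Now have (17|89).
17 ≡ 1 (mod 4), so quadratic reciprocity gives (17|89) = (89|17). Reduce: 89 ≡ 4 (mod 17). Now have (4|17).
Factor out 2: 4 = 2^2. Since 17 ≡ 1 (mod 8), (2|17) = +1, and (2|17)^2 = +1. Now have (1|17).
(1|17) = 1. Collecting the sign factors: 1.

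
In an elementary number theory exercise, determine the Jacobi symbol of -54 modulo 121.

Pull out -1: (-54/121) = (-1/121)·(54/121). Since 121 ≡ 1 (mod 4), (-1/121) = +1. Now have (54/121).
Factor out 2: 54 = 2·27. Since 121 ≡ 1 (mod 8), (2/121) = +1. Now have (27/121).
121 ≡ 1 (mod 4), so quadratic reciprocity gives (27/121) = (121/27). Reduce: 121 ≡ 13 (mod 27). Now have (13/27).
13 ≡ 1 (mod 4), so quadratic reciprocity gives (13/27) = (27/13). Reduce: 27 ≡ 1 (mod 13). Now have (1/13).
(1/13) = 1. Collecting the sign factors: 1.

1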